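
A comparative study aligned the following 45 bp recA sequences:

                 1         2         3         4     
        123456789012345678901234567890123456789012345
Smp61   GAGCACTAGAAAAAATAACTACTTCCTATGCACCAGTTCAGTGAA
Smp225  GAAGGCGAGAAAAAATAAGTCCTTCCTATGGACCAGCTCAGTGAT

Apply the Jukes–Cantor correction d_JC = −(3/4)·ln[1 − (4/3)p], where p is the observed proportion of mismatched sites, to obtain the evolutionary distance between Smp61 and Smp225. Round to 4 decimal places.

0.2326

Differing sites — 3:G/A; 4:C/G; 5:A/G; 7:T/G; 19:C/G; 21:A/C; 31:C/G; 37:T/C; 45:A/T.
p = 9/45 = 0.200000.
d = −0.75 · ln(1 − (4/3)·0.200000) = −0.75 · ln(0.733333) = −0.75 · (-0.310155) = 0.2326.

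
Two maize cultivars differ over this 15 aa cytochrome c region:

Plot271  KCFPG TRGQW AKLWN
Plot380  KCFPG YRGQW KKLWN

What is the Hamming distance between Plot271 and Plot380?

2

Differing sites — 6:T/Y; 11:A/K.
That gives 2 mismatches out of 15 aligned sites, so the Hamming distance is 2.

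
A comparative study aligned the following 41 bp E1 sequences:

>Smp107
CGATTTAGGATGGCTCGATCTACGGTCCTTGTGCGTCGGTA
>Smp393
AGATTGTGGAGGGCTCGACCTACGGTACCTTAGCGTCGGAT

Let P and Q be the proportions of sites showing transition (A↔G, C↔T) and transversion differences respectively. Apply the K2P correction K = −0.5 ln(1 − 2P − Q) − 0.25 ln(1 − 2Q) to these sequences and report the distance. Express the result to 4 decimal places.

0.3352

Differing sites — 1:C/A (Tv); 6:T/G (Tv); 7:A/T (Tv); 11:T/G (Tv); 19:T/C (Ti); 27:C/A (Tv); 29:T/C (Ti); 31:G/T (Tv); 32:T/A (Tv); 40:T/A (Tv); 41:A/T (Tv).
Of the 11 differences, 2 transitions and 9 transversions over 41 sites: P = 2/41 = 0.048780, Q = 9/41 = 0.219512.
d = −0.5·ln(0.682928) − 0.25·ln(0.560976) = −0.5·(-0.381366) − 0.25·(-0.578077) = 0.3352.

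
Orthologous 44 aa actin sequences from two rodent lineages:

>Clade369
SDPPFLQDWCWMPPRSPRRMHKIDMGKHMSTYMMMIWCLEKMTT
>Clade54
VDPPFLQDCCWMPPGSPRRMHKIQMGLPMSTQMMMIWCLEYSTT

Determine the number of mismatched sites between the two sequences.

9

Differing sites — 1:S/V; 9:W/C; 15:R/G; 24:D/Q; 27:K/L; 28:H/P; 32:Y/Q; 41:K/Y; 42:M/S.
That gives 9 mismatches out of 44 aligned sites, so the Hamming distance is 9.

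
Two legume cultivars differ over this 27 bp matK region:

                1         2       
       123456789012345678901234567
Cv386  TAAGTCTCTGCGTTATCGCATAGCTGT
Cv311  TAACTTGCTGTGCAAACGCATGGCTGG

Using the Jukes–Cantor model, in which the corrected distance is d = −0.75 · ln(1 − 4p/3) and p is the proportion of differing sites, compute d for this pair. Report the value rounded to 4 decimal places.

Mismatches occur at site 4 (G→C), site 6 (C→T), site 7 (T→G), site 11 (C→T), site 13 (T→C), site 14 (T→A), site 16 (T→A), site 22 (A→G), site 27 (T→G).
p = 9/27 = 0.333333.
d = −0.75 · ln(1 − (4/3)·0.333333) = −0.75 · ln(0.555556) = −0.75 · (-0.587786) = 0.4408.

0.4408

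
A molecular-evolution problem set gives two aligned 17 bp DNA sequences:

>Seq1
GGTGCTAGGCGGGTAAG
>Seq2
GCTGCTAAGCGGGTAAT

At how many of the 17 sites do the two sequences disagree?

3

The sequences differ at positions 2 (G/C), 8 (G/A), 17 (G/T).
That gives 3 mismatches out of 17 aligned sites, so the Hamming distance is 3.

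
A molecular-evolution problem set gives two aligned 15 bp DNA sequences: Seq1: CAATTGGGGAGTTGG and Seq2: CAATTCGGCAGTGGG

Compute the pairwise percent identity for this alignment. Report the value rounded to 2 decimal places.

Mismatches occur at site 6 (G/C), site 9 (G/C), site 13 (T/G).
12 of the 15 sites match, so the percent identity is 12/15 × 100 = 80.00%.

80.00%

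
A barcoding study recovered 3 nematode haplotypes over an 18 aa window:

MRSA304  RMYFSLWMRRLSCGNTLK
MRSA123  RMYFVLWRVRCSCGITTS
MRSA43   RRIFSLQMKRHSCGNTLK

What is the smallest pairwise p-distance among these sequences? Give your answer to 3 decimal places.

0.278

Pairwise Hamming distances:
  MRSA304 vs MRSA123: 7
  MRSA304 vs MRSA43: 5
  MRSA123 vs MRSA43: 10
The smallest is 5 mismatches, between MRSA304 and MRSA43; p = 5/18 = 0.278.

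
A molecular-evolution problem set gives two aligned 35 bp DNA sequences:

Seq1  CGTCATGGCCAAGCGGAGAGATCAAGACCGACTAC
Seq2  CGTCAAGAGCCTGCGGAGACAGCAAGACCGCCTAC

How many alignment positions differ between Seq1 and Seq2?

8

Differing sites — 6:T/A; 8:G/A; 9:C/G; 11:A/C; 12:A/T; 20:G/C; 22:T/G; 31:A/C.
That gives 8 mismatches out of 35 aligned sites, so the Hamming distance is 8.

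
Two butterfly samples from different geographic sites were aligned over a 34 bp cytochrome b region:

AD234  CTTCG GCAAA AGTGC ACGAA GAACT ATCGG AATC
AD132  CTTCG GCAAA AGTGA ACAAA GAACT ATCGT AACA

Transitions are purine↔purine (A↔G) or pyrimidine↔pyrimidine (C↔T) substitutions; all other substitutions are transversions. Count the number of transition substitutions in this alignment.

2

Differing sites — 15:C/A (Tv); 18:G/A (Ti); 30:G/T (Tv); 33:T/C (Ti); 34:C/A (Tv).
Of the 5 differences, 2 transitions and 3 transversions, so the answer is 2.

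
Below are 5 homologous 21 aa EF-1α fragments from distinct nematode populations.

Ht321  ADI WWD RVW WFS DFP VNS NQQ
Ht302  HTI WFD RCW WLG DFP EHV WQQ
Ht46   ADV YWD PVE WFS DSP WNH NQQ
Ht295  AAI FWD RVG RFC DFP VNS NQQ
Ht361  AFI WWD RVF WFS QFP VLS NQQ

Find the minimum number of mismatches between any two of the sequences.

Pairwise Hamming distances:
  Ht321 vs Ht302: 10
  Ht321 vs Ht46: 7
  Ht321 vs Ht295: 5
  Ht321 vs Ht361: 4
  Ht302 vs Ht46: 15
  Ht302 vs Ht295: 13
  Ht302 vs Ht361: 12
  Ht46 vs Ht295: 10
  Ht46 vs Ht361: 10
  Ht295 vs Ht361: 7
The smallest is 4, between Ht321 and Ht361.

4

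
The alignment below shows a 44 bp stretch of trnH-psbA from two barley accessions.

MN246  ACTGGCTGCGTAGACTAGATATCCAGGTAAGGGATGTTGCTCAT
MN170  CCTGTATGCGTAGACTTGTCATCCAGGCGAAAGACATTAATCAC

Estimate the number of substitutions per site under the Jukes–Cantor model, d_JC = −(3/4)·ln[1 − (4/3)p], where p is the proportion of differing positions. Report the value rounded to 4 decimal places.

0.4546

Mismatches occur at site 1 (A/C), site 5 (G/T), site 6 (C/A), site 17 (A/T), site 19 (A/T), site 20 (T/C), site 28 (T/C), site 29 (A/G), site 31 (G/A), site 32 (G/A), site 35 (T/C), site 36 (G/A), site 39 (G/A), site 40 (C/A), site 44 (T/C).
p = 15/44 = 0.340909.
d = −0.75 · ln(1 − (4/3)·0.340909) = −0.75 · ln(0.545455) = −0.75 · (-0.606135) = 0.4546.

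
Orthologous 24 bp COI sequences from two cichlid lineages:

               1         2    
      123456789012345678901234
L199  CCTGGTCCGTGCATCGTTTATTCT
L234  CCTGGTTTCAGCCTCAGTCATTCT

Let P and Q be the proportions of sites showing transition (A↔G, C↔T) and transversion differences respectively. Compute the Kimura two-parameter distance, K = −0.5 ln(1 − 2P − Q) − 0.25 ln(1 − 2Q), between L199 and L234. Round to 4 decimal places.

0.4479

Differing sites — 7:C/T (Ti); 8:C/T (Ti); 9:G/C (Tv); 10:T/A (Tv); 13:A/C (Tv); 16:G/A (Ti); 17:T/G (Tv); 19:T/C (Ti).
Of the 8 differences, 4 transitions and 4 transversions over 24 sites: P = 4/24 = 0.166667, Q = 4/24 = 0.166667.
d = −0.5·ln(0.499999) − 0.25·ln(0.666666) = −0.5·(-0.693149) − 0.25·(-0.405466) = 0.4479.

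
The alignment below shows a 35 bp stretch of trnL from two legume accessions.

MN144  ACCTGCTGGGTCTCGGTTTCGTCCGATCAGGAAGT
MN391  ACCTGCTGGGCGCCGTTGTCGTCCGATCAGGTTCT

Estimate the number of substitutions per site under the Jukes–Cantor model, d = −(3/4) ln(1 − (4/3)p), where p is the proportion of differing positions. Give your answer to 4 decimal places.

Differing sites — 11:T/C; 12:C/G; 13:T/C; 16:G/T; 18:T/G; 32:A/T; 33:A/T; 34:G/C.
p = 8/35 = 0.228571.
d = −0.75 · ln(1 − (4/3)·0.228571) = −0.75 · ln(0.695239) = −0.75 · (-0.363500) = 0.2726.

0.2726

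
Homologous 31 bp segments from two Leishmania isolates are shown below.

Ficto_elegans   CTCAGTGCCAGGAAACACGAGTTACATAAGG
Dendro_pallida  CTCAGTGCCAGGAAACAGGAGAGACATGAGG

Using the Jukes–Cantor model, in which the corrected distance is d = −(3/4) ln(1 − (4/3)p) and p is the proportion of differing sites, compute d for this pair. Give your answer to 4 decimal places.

0.1416

Differing sites — 18:C/G; 22:T/A; 23:T/G; 28:A/G.
p = 4/31 = 0.129032.
d = −0.75 · ln(1 − (4/3)·0.129032) = −0.75 · ln(0.827957) = −0.75 · (-0.188794) = 0.1416.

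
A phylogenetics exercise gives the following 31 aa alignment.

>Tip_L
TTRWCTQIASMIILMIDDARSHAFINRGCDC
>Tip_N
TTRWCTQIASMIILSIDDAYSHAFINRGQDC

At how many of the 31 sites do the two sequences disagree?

Differing sites — 15:M/S; 20:R/Y; 29:C/Q.
That gives 3 mismatches out of 31 aligned sites, so the Hamming distance is 3.

3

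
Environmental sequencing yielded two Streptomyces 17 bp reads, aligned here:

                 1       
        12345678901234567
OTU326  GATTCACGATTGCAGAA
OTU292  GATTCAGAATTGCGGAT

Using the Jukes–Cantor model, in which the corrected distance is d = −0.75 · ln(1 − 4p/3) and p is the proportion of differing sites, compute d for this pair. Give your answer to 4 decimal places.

0.2824

Differing sites — 7:C/G; 8:G/A; 14:A/G; 17:A/T.
p = 4/17 = 0.235294.
d = −0.75 · ln(1 − (4/3)·0.235294) = −0.75 · ln(0.686275) = −0.75 · (-0.376477) = 0.2824.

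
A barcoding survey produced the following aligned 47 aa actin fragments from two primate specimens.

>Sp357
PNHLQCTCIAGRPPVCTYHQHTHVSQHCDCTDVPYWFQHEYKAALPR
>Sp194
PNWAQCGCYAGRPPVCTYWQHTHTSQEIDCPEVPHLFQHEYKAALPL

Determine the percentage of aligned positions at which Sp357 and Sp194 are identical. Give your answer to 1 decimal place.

Mismatches occur at site 3 (H/W), site 4 (L/A), site 7 (T/G), site 9 (I/Y), site 19 (H/W), site 24 (V/T), site 27 (H/E), site 28 (C/I), site 31 (T/P), site 32 (D/E), site 35 (Y/H), site 36 (W/L), site 47 (R/L).
34 of the 47 sites match, so the percent identity is 34/47 × 100 = 72.3%.

72.3%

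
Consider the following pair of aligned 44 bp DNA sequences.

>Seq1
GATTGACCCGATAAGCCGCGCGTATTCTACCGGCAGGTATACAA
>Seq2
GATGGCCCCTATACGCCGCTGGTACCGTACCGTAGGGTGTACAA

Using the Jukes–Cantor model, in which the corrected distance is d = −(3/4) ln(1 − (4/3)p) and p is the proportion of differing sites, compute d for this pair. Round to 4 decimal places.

Differing sites — 4:T/G; 6:A/C; 10:G/T; 14:A/C; 20:G/T; 21:C/G; 25:T/C; 26:T/C; 27:C/G; 33:G/T; 34:C/A; 35:A/G; 39:A/G.
p = 13/44 = 0.295455.
d = −0.75 · ln(1 − (4/3)·0.295455) = −0.75 · ln(0.606060) = −0.75 · (-0.500776) = 0.3756.

0.3756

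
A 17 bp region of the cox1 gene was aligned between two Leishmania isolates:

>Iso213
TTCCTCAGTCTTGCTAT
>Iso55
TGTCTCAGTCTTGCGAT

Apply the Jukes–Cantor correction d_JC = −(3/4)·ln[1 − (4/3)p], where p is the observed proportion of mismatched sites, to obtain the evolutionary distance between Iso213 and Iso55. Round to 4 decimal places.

Mismatches occur at site 2 (T/G), site 3 (C/T), site 15 (T/G).
p = 3/17 = 0.176471.
d = −0.75 · ln(1 − (4/3)·0.176471) = −0.75 · ln(0.764705) = −0.75 · (-0.268265) = 0.2012.

0.2012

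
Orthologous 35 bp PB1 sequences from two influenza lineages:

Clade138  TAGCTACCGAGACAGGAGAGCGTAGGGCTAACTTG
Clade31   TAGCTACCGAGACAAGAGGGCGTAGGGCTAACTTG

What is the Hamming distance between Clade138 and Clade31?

Differing sites — 15:G/A; 19:A/G.
That gives 2 mismatches out of 35 aligned sites, so the Hamming distance is 2.

2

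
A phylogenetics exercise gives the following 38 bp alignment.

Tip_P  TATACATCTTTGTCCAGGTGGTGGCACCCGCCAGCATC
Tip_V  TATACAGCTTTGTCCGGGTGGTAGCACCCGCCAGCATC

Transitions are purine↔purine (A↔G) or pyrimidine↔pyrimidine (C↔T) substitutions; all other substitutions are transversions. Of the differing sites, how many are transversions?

The sequences differ at positions 7 (T/G, transversion), 16 (A/G, transition), 23 (G/A, transition).
Of the 3 differences, 2 transitions and 1 transversion, so the answer is 1.

1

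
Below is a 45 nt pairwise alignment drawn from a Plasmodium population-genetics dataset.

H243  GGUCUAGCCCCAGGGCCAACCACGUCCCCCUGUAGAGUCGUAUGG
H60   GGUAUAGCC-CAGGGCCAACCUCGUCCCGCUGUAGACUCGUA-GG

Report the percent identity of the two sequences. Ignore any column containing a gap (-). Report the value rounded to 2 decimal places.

90.70%

Excluding the 2 gap columns leaves 43 comparable sites.
Differing sites — 4:C/A; 22:A/U; 29:C/G; 37:G/C.
39 of the 43 comparable sites match, so the percent identity is 39/43 × 100 = 90.70%.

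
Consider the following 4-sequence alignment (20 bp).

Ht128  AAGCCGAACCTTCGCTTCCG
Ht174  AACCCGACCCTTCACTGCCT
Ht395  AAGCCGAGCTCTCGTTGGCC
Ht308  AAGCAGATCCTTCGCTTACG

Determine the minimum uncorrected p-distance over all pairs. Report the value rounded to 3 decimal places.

Pairwise Hamming distances:
  Ht128 vs Ht174: 5
  Ht128 vs Ht395: 7
  Ht128 vs Ht308: 3
  Ht174 vs Ht395: 8
  Ht174 vs Ht308: 7
  Ht395 vs Ht308: 8
The smallest is 3 mismatches, between Ht128 and Ht308; p = 3/20 = 0.150.

0.150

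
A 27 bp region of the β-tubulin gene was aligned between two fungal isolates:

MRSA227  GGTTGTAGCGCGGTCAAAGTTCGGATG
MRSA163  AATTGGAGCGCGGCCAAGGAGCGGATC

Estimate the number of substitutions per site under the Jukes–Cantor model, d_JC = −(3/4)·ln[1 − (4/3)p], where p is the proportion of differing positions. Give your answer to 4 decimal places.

0.3770

The sequences differ at positions 1 (G/A), 2 (G/A), 6 (T/G), 14 (T/C), 18 (A/G), 20 (T/A), 21 (T/G), 27 (G/C).
p = 8/27 = 0.296296.
d = −0.75 · ln(1 − (4/3)·0.296296) = −0.75 · ln(0.604939) = −0.75 · (-0.502628) = 0.3770.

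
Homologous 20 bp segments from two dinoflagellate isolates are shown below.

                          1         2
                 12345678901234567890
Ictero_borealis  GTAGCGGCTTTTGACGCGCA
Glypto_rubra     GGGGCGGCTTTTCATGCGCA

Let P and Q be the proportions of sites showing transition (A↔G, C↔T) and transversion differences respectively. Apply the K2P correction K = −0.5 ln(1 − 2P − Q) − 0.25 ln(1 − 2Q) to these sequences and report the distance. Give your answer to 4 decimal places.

0.2341

The sequences differ at positions 2 (T/G, transversion), 3 (A/G, transition), 13 (G/C, transversion), 15 (C/T, transition).
Of the 4 differences, 2 transitions and 2 transversions over 20 sites: P = 2/20 = 0.100000, Q = 2/20 = 0.100000.
d = −0.5·ln(0.700000) − 0.25·ln(0.800000) = −0.5·(-0.356675) − 0.25·(-0.223144) = 0.2341.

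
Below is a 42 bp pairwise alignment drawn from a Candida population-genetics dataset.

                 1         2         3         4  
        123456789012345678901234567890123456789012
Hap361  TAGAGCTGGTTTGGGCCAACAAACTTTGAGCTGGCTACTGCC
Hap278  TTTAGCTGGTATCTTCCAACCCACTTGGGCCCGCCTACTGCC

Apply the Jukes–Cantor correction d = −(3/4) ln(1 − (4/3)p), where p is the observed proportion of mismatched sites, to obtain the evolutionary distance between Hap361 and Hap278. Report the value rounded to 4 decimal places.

0.3992

Mismatches occur at site 2 (A↔T), site 3 (G↔T), site 11 (T↔A), site 13 (G↔C), site 14 (G↔T), site 15 (G↔T), site 21 (A↔C), site 22 (A↔C), site 27 (T↔G), site 29 (A↔G), site 30 (G↔C), site 32 (T↔C), site 34 (G↔C).
p = 13/42 = 0.309524.
d = −0.75 · ln(1 − (4/3)·0.309524) = −0.75 · ln(0.587301) = −0.75 · (-0.532218) = 0.3992.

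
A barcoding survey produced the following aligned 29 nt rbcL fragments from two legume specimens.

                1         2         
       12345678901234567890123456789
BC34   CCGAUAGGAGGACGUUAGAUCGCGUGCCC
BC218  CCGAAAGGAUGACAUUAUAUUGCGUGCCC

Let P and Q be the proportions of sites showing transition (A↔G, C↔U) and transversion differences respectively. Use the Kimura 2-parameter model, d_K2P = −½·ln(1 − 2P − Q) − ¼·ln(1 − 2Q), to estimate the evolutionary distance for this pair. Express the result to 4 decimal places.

Differing sites — 5:U/A (Tv); 10:G/U (Tv); 14:G/A (Ti); 18:G/U (Tv); 21:C/U (Ti).
Of the 5 differences, 2 transitions and 3 transversions over 29 sites: P = 2/29 = 0.068966, Q = 3/29 = 0.103448.
d = −0.5·ln(0.758620) − 0.25·ln(0.793104) = −0.5·(-0.276254) − 0.25·(-0.231801) = 0.1961.

0.1961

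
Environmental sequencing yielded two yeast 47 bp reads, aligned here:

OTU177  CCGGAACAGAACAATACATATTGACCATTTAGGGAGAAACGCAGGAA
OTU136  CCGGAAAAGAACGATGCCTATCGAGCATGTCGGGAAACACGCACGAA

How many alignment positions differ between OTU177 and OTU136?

The sequences differ at positions 7 (C/A), 13 (A/G), 16 (A/G), 18 (A/C), 22 (T/C), 25 (C/G), 29 (T/G), 31 (A/C), 36 (G/A), 38 (A/C), 44 (G/C).
That gives 11 mismatches out of 47 aligned sites, so the Hamming distance is 11.

11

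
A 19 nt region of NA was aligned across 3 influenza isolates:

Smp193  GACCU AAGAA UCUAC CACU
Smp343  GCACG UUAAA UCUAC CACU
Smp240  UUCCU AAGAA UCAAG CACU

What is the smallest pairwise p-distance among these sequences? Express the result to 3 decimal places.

Pairwise Hamming distances:
  Smp193 vs Smp343: 6
  Smp193 vs Smp240: 4
  Smp343 vs Smp240: 9
The smallest is 4 mismatches, between Smp193 and Smp240; p = 4/19 = 0.211.

0.211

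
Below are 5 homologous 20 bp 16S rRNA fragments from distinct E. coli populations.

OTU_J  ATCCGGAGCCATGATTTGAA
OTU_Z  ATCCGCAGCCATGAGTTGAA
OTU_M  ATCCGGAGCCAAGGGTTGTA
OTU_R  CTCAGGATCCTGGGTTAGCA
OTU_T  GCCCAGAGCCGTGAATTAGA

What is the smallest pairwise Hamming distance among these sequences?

Pairwise Hamming distances:
  OTU_J vs OTU_Z: 2
  OTU_J vs OTU_M: 4
  OTU_J vs OTU_R: 8
  OTU_J vs OTU_T: 7
  OTU_Z vs OTU_M: 4
  OTU_Z vs OTU_R: 10
  OTU_Z vs OTU_T: 8
  OTU_M vs OTU_R: 8
  OTU_M vs OTU_T: 9
  OTU_R vs OTU_T: 12
The smallest is 2, between OTU_J and OTU_Z.

2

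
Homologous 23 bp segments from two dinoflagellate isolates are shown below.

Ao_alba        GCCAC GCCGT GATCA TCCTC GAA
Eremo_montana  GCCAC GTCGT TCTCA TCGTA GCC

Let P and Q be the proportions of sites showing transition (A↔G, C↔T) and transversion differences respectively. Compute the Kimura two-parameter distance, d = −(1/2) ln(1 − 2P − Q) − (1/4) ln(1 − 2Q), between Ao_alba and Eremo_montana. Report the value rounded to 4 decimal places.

0.3981

Differing sites — 7:C/T (Ti); 11:G/T (Tv); 12:A/C (Tv); 18:C/G (Tv); 20:C/A (Tv); 22:A/C (Tv); 23:A/C (Tv).
Of the 7 differences, 1 transition and 6 transversions over 23 sites: P = 1/23 = 0.043478, Q = 6/23 = 0.260870.
d = −0.5·ln(0.652174) − 0.25·ln(0.478260) = −0.5·(-0.427444) − 0.25·(-0.737601) = 0.3981.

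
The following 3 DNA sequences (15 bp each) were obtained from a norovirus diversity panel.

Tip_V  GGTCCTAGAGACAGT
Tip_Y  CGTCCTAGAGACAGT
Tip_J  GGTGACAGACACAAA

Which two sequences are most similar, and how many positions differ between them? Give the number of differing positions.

1

Pairwise Hamming distances:
  Tip_V vs Tip_Y: 1
  Tip_V vs Tip_J: 6
  Tip_Y vs Tip_J: 7
The smallest is 1, between Tip_V and Tip_Y.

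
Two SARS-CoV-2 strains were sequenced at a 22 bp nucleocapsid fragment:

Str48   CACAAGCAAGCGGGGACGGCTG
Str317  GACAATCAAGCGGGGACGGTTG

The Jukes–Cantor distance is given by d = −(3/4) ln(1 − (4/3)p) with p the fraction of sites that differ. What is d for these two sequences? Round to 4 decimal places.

0.1505

Mismatches occur at site 1 (C↔G), site 6 (G↔T), site 20 (C↔T).
p = 3/22 = 0.136364.
d = −0.75 · ln(1 − (4/3)·0.136364) = −0.75 · ln(0.818181) = −0.75 · (-0.200672) = 0.1505.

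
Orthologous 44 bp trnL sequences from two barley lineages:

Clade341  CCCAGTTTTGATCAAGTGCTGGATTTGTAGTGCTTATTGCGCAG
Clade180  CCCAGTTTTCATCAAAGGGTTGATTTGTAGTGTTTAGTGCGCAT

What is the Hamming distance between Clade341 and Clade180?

8

Differing sites — 10:G/C; 16:G/A; 17:T/G; 19:C/G; 21:G/T; 33:C/T; 37:T/G; 44:G/T.
That gives 8 mismatches out of 44 aligned sites, so the Hamming distance is 8.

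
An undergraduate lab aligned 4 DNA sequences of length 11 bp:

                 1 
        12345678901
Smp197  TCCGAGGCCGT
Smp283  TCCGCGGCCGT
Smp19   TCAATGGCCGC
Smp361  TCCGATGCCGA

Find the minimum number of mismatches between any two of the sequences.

Pairwise Hamming distances:
  Smp197 vs Smp283: 1
  Smp197 vs Smp19: 4
  Smp197 vs Smp361: 2
  Smp283 vs Smp19: 4
  Smp283 vs Smp361: 3
  Smp19 vs Smp361: 5
The smallest is 1, between Smp197 and Smp283.

1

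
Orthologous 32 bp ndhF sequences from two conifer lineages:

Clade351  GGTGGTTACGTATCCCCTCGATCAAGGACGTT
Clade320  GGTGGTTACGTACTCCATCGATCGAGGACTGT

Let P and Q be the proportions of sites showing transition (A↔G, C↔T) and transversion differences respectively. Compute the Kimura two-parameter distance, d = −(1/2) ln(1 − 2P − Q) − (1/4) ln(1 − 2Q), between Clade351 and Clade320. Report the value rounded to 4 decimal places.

0.2170

Differing sites — 13:T/C (Ti); 14:C/T (Ti); 17:C/A (Tv); 24:A/G (Ti); 30:G/T (Tv); 31:T/G (Tv).
Of the 6 differences, 3 transitions and 3 transversions over 32 sites: P = 3/32 = 0.093750, Q = 3/32 = 0.093750.
d = −0.5·ln(0.718750) − 0.25·ln(0.812500) = −0.5·(-0.330242) − 0.25·(-0.207639) = 0.2170.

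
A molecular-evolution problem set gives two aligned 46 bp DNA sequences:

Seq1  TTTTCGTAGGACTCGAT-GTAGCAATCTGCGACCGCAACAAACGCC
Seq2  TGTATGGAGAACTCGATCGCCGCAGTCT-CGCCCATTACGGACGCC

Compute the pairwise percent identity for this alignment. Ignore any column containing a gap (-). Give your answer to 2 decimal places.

68.18%

Excluding the 2 gap columns leaves 44 comparable sites.
The sequences differ at positions 2 (T/G), 4 (T/A), 5 (C/T), 7 (T/G), 10 (G/A), 20 (T/C), 21 (A/C), 25 (A/G), 32 (A/C), 35 (G/A), 36 (C/T), 37 (A/T), 40 (A/G), 41 (A/G).
30 of the 44 comparable sites match, so the percent identity is 30/44 × 100 = 68.18%.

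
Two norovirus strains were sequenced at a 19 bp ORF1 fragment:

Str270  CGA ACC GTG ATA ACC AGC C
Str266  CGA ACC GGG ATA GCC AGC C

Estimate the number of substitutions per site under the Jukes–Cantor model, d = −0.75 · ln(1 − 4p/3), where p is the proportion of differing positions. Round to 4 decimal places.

Mismatches occur at site 8 (T→G), site 13 (A→G).
p = 2/19 = 0.105263.
d = −0.75 · ln(1 − (4/3)·0.105263) = −0.75 · ln(0.859649) = −0.75 · (-0.151231) = 0.1134.

0.1134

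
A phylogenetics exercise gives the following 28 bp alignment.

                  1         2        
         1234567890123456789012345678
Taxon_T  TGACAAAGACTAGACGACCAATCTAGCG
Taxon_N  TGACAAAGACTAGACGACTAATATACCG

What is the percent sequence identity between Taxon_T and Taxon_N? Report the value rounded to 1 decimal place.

The sequences differ at positions 19 (C/T), 23 (C/A), 26 (G/C).
25 of the 28 sites match, so the percent identity is 25/28 × 100 = 89.3%.

89.3%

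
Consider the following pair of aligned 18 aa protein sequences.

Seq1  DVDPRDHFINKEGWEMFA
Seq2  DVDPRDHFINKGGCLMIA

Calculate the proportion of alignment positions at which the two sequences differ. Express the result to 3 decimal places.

0.222

Mismatches occur at site 12 (E/G), site 14 (W/C), site 15 (E/L), site 17 (F/I).
There are 4 differences over 18 sites, so p = 4/18 = 0.222.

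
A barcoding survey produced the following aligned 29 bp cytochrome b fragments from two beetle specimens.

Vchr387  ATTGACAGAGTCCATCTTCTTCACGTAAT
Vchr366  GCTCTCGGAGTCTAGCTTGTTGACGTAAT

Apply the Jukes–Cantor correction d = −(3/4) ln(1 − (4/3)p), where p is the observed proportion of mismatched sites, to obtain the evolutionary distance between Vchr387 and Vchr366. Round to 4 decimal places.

The sequences differ at positions 1 (A/G), 2 (T/C), 4 (G/C), 5 (A/T), 7 (A/G), 13 (C/T), 15 (T/G), 19 (C/G), 22 (C/G).
p = 9/29 = 0.310345.
d = −0.75 · ln(1 − (4/3)·0.310345) = −0.75 · ln(0.586207) = −0.75 · (-0.534082) = 0.4006.

0.4006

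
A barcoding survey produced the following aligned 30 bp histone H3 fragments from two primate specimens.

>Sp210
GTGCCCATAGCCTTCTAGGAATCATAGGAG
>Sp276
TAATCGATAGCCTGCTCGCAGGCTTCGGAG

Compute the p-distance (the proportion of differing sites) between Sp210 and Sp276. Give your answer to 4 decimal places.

Mismatches occur at site 1 (G→T), site 2 (T→A), site 3 (G→A), site 4 (C→T), site 6 (C→G), site 14 (T→G), site 17 (A→C), site 19 (G→C), site 21 (A→G), site 22 (T→G), site 24 (A→T), site 26 (A→C).
There are 12 differences over 30 sites, so p = 12/30 = 0.4000.

0.4000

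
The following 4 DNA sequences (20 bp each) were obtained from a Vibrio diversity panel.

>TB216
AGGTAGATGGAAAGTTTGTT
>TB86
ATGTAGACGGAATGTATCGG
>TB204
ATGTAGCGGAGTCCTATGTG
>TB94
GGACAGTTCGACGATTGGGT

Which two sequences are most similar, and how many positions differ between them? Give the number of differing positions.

Pairwise Hamming distances:
  TB216 vs TB86: 7
  TB216 vs TB204: 10
  TB216 vs TB94: 10
  TB86 vs TB204: 9
  TB86 vs TB94: 14
  TB204 vs TB94: 16
The smallest is 7, between TB216 and TB86.

7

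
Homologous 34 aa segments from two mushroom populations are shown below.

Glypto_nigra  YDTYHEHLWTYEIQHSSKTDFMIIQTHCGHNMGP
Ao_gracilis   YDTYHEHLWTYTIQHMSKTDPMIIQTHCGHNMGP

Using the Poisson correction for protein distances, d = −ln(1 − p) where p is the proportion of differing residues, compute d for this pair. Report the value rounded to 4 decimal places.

Mismatches occur at site 12 (E/T), site 16 (S/M), site 21 (F/P).
p = 3/34 = 0.088235.
d = −ln(1 − 0.088235) = −ln(0.911765) = 0.0924.

0.0924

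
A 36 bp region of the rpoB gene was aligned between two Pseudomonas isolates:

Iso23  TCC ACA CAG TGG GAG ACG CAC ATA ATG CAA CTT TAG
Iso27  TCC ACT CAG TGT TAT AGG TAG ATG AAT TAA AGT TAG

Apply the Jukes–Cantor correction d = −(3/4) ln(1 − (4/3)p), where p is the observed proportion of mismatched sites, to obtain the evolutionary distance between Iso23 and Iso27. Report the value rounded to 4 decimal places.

0.4926

Mismatches occur at site 6 (A↔T), site 12 (G↔T), site 13 (G↔T), site 15 (G↔T), site 17 (C↔G), site 19 (C↔T), site 21 (C↔G), site 24 (A↔G), site 26 (T↔A), site 27 (G↔T), site 28 (C↔T), site 31 (C↔A), site 32 (T↔G).
p = 13/36 = 0.361111.
d = −0.75 · ln(1 − (4/3)·0.361111) = −0.75 · ln(0.518519) = −0.75 · (-0.656779) = 0.4926.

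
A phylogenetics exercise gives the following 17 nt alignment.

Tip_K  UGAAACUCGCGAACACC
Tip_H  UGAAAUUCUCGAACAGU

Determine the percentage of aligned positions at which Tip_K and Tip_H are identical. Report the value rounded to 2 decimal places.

Differing sites — 6:C/U; 9:G/U; 16:C/G; 17:C/U.
13 of the 17 sites match, so the percent identity is 13/17 × 100 = 76.47%.

76.47%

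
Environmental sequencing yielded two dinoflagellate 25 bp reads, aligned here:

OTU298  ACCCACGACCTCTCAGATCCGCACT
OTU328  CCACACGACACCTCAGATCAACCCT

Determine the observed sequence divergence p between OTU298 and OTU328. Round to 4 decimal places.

Mismatches occur at site 1 (A→C), site 3 (C→A), site 10 (C→A), site 11 (T→C), site 20 (C→A), site 21 (G→A), site 23 (A→C).
There are 7 differences over 25 sites, so p = 7/25 = 0.2800.

0.2800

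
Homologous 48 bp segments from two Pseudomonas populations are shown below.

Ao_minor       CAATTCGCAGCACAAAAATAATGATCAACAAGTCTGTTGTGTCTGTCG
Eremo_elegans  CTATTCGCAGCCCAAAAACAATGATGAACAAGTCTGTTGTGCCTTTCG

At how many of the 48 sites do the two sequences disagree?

6

The sequences differ at positions 2 (A/T), 12 (A/C), 19 (T/C), 26 (C/G), 42 (T/C), 45 (G/T).
That gives 6 mismatches out of 48 aligned sites, so the Hamming distance is 6.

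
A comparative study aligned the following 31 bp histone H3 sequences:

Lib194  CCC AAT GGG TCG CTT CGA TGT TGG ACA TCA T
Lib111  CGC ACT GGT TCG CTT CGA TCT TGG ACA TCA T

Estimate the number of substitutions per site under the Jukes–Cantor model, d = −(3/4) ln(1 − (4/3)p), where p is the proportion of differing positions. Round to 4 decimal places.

The sequences differ at positions 2 (C/G), 5 (A/C), 9 (G/T), 20 (G/C).
p = 4/31 = 0.129032.
d = −0.75 · ln(1 − (4/3)·0.129032) = −0.75 · ln(0.827957) = −0.75 · (-0.188794) = 0.1416.

0.1416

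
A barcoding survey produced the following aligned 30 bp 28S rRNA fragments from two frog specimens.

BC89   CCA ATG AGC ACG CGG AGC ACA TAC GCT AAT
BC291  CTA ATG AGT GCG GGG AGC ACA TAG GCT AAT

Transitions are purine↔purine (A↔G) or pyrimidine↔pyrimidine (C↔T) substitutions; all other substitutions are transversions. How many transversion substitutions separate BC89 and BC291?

2

The sequences differ at positions 2 (C/T, transition), 9 (C/T, transition), 10 (A/G, transition), 13 (C/G, transversion), 24 (C/G, transversion).
Of the 5 differences, 3 transitions and 2 transversions, so the answer is 2.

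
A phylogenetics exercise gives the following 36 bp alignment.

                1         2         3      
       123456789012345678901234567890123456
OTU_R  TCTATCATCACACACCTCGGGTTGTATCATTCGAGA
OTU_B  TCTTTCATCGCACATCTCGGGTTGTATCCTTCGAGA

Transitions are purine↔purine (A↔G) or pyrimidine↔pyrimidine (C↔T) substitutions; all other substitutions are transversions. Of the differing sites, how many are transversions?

2

Differing sites — 4:A/T (Tv); 10:A/G (Ti); 15:C/T (Ti); 29:A/C (Tv).
Of the 4 differences, 2 transitions and 2 transversions, so the answer is 2.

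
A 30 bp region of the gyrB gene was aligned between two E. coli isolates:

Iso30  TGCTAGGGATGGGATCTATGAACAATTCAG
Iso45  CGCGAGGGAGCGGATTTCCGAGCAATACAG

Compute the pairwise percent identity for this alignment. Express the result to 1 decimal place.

Mismatches occur at site 1 (T/C), site 4 (T/G), site 10 (T/G), site 11 (G/C), site 16 (C/T), site 18 (A/C), site 19 (T/C), site 22 (A/G), site 27 (T/A).
21 of the 30 sites match, so the percent identity is 21/30 × 100 = 70.0%.

70.0%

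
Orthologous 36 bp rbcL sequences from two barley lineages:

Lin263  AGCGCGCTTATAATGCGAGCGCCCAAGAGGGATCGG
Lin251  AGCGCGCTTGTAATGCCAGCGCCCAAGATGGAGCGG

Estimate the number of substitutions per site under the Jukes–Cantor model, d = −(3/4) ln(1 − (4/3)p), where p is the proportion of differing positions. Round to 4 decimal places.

0.1203

The sequences differ at positions 10 (A/G), 17 (G/C), 29 (G/T), 33 (T/G).
p = 4/36 = 0.111111.
d = −0.75 · ln(1 − (4/3)·0.111111) = −0.75 · ln(0.851852) = −0.75 · (-0.160342) = 0.1203.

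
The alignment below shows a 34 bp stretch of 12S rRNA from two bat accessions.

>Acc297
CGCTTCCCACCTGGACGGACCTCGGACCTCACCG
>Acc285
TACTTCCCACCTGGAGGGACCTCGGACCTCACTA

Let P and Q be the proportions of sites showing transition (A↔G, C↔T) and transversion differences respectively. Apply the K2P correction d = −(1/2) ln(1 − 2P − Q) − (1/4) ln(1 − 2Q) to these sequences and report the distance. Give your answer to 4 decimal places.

Differing sites — 1:C/T (Ti); 2:G/A (Ti); 16:C/G (Tv); 33:C/T (Ti); 34:G/A (Ti).
Of the 5 differences, 4 transitions and 1 transversion over 34 sites: P = 4/34 = 0.117647, Q = 1/34 = 0.029412.
d = −0.5·ln(0.735294) − 0.25·ln(0.941176) = −0.5·(-0.307485) − 0.25·(-0.060625) = 0.1689.

0.1689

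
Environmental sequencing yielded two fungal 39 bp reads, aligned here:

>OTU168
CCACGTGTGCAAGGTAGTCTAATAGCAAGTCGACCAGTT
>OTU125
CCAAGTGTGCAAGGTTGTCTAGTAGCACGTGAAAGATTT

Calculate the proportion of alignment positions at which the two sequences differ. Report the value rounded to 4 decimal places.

0.2308

Mismatches occur at site 4 (C↔A), site 16 (A↔T), site 22 (A↔G), site 28 (A↔C), site 31 (C↔G), site 32 (G↔A), site 34 (C↔A), site 35 (C↔G), site 37 (G↔T).
There are 9 differences over 39 sites, so p = 9/39 = 0.2308.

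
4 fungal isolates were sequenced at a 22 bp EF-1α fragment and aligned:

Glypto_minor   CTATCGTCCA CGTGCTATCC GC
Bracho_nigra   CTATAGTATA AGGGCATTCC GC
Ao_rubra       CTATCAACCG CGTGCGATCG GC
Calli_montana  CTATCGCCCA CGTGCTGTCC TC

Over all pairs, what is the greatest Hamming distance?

11

Pairwise Hamming distances:
  Glypto_minor vs Bracho_nigra: 7
  Glypto_minor vs Ao_rubra: 5
  Glypto_minor vs Calli_montana: 3
  Bracho_nigra vs Ao_rubra: 11
  Bracho_nigra vs Calli_montana: 9
  Ao_rubra vs Calli_montana: 7
The largest is 11, between Bracho_nigra and Ao_rubra.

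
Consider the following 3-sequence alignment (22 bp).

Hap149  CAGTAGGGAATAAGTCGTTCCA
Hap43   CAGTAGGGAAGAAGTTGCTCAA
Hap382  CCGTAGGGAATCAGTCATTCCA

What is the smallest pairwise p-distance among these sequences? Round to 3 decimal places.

Pairwise Hamming distances:
  Hap149 vs Hap43: 4
  Hap149 vs Hap382: 3
  Hap43 vs Hap382: 7
The smallest is 3 mismatches, between Hap149 and Hap382; p = 3/22 = 0.136.

0.136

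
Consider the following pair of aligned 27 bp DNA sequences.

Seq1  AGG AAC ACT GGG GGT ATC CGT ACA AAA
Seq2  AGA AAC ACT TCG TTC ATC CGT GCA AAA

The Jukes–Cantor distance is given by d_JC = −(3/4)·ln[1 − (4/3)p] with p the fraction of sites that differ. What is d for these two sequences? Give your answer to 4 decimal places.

0.3181

The sequences differ at positions 3 (G/A), 10 (G/T), 11 (G/C), 13 (G/T), 14 (G/T), 15 (T/C), 22 (A/G).
p = 7/27 = 0.259259.
d = −0.75 · ln(1 − (4/3)·0.259259) = −0.75 · ln(0.654321) = −0.75 · (-0.424157) = 0.3181.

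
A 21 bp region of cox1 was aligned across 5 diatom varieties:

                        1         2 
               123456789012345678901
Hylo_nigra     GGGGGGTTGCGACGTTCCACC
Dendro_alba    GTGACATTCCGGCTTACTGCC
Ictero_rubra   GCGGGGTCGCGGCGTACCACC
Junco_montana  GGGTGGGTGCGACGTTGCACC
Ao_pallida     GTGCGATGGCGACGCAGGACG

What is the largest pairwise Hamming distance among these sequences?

12

Pairwise Hamming distances:
  Hylo_nigra vs Dendro_alba: 10
  Hylo_nigra vs Ictero_rubra: 4
  Hylo_nigra vs Junco_montana: 3
  Hylo_nigra vs Ao_pallida: 9
  Dendro_alba vs Ictero_rubra: 9
  Dendro_alba vs Junco_montana: 12
  Dendro_alba vs Ao_pallida: 11
  Ictero_rubra vs Junco_montana: 7
  Ictero_rubra vs Ao_pallida: 9
  Junco_montana vs Ao_pallida: 9
The largest is 12, between Dendro_alba and Junco_montana.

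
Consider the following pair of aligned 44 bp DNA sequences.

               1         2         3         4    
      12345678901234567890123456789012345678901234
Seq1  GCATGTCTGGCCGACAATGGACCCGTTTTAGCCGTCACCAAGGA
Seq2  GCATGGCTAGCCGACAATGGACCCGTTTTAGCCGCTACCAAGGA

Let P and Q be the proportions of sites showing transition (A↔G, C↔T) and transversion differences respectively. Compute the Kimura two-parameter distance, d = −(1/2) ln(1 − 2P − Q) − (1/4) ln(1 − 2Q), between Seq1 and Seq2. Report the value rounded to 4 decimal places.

The sequences differ at positions 6 (T/G, transversion), 9 (G/A, transition), 35 (T/C, transition), 36 (C/T, transition).
Of the 4 differences, 3 transitions and 1 transversion over 44 sites: P = 3/44 = 0.068182, Q = 1/44 = 0.022727.
d = −0.5·ln(0.840909) − 0.25·ln(0.954546) = −0.5·(-0.173272) − 0.25·(-0.046519) = 0.0983.

0.0983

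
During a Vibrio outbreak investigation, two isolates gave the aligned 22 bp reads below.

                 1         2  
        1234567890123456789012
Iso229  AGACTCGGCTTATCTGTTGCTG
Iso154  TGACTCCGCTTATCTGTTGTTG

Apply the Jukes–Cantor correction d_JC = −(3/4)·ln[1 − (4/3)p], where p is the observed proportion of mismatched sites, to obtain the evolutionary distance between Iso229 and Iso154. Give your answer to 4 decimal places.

0.1505

Differing sites — 1:A/T; 7:G/C; 20:C/T.
p = 3/22 = 0.136364.
d = −0.75 · ln(1 − (4/3)·0.136364) = −0.75 · ln(0.818181) = −0.75 · (-0.200672) = 0.1505.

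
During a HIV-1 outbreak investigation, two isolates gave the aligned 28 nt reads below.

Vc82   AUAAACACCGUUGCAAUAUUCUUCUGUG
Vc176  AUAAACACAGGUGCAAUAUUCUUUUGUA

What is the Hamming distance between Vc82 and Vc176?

Differing sites — 9:C/A; 11:U/G; 24:C/U; 28:G/A.
That gives 4 mismatches out of 28 aligned sites, so the Hamming distance is 4.

4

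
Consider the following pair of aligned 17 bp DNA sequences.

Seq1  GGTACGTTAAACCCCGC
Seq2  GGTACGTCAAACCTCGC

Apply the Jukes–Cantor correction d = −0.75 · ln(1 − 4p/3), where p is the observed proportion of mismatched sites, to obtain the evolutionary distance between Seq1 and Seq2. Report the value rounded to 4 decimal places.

The sequences differ at positions 8 (T/C), 14 (C/T).
p = 2/17 = 0.117647.
d = −0.75 · ln(1 − (4/3)·0.117647) = −0.75 · ln(0.843137) = −0.75 · (-0.170626) = 0.1280.

0.1280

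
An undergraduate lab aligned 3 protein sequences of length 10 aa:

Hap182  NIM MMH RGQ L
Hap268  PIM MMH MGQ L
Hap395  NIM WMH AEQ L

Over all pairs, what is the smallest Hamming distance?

2

Pairwise Hamming distances:
  Hap182 vs Hap268: 2
  Hap182 vs Hap395: 3
  Hap268 vs Hap395: 4
The smallest is 2, between Hap182 and Hap268.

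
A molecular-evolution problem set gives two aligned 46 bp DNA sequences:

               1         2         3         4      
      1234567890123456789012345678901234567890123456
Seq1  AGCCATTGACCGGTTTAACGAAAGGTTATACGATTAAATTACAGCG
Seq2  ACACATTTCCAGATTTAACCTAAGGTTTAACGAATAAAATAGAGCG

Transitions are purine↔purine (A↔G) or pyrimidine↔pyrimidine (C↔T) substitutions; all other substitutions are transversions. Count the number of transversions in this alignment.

The sequences differ at positions 2 (G/C, transversion), 3 (C/A, transversion), 8 (G/T, transversion), 9 (A/C, transversion), 11 (C/A, transversion), 13 (G/A, transition), 20 (G/C, transversion), 21 (A/T, transversion), 28 (A/T, transversion), 29 (T/A, transversion), 34 (T/A, transversion), 39 (T/A, transversion), 42 (C/G, transversion).
Of the 13 differences, 1 transition and 12 transversions, so the answer is 12.

12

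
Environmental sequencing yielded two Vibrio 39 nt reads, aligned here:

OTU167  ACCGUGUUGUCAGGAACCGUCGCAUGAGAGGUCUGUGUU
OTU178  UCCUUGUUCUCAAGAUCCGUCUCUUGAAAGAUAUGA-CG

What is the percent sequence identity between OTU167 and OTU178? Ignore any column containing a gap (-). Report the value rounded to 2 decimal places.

65.79%

Excluding the 1 gap column leaves 38 comparable sites.
Mismatches occur at site 1 (A↔U), site 4 (G↔U), site 9 (G↔C), site 13 (G↔A), site 16 (A↔U), site 22 (G↔U), site 24 (A↔U), site 28 (G↔A), site 31 (G↔A), site 33 (C↔A), site 36 (U↔A), site 38 (U↔C), site 39 (U↔G).
25 of the 38 comparable sites match, so the percent identity is 25/38 × 100 = 65.79%.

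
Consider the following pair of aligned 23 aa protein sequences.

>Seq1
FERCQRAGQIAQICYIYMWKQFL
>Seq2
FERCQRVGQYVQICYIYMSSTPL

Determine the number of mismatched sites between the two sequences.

7

Mismatches occur at site 7 (A↔V), site 10 (I↔Y), site 11 (A↔V), site 19 (W↔S), site 20 (K↔S), site 21 (Q↔T), site 22 (F↔P).
That gives 7 mismatches out of 23 aligned sites, so the Hamming distance is 7.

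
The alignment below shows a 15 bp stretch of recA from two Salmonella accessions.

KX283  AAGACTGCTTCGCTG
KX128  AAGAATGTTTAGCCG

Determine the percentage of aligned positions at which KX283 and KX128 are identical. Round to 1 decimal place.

73.3%

The sequences differ at positions 5 (C/A), 8 (C/T), 11 (C/A), 14 (T/C).
11 of the 15 sites match, so the percent identity is 11/15 × 100 = 73.3%.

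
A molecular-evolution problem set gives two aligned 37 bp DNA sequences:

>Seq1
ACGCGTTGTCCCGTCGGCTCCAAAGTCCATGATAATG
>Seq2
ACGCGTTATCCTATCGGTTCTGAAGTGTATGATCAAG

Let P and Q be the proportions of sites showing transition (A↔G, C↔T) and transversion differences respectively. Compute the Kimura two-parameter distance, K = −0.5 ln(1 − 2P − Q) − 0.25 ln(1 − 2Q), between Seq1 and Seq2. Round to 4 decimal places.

The sequences differ at positions 8 (G/A, transition), 12 (C/T, transition), 13 (G/A, transition), 18 (C/T, transition), 21 (C/T, transition), 22 (A/G, transition), 27 (C/G, transversion), 28 (C/T, transition), 34 (A/C, transversion), 36 (T/A, transversion).
Of the 10 differences, 7 transitions and 3 transversions over 37 sites: P = 7/37 = 0.189189, Q = 3/37 = 0.081081.
d = −0.5·ln(0.540541) − 0.25·ln(0.837838) = −0.5·(-0.615185) − 0.25·(-0.176931) = 0.3518.

0.3518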